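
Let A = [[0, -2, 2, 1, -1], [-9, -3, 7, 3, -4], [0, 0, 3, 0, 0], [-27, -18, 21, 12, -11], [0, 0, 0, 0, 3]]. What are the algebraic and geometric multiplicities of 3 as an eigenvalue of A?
algebraic multiplicity 5, geometric multiplicity 2

The characteristic polynomial is (x - 3)^5, so the factor x - 3 appears with exponent 5: the algebraic multiplicity is 5.

rank(A - 3I) = 3, so the eigenspace has dimension 5 - 3 = 2: the geometric multiplicity is 2.

Since 2 < 5, A is not diagonalizable.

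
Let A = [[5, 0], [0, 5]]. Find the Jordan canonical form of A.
The characteristic polynomial is det(xI - A) = (x - 5)^2, so the eigenvalues are 5 (algebraic multiplicity 2).

For λ = 5: rank(A - 5I) = 0. The eigenspace has dimension 2 - 0 = 2, so there are 2 Jordan blocks; the rank sequence gives block sizes [1, 1].

Assembling the blocks gives the Jordan form J above.

J = [[5, 0], [0, 5]]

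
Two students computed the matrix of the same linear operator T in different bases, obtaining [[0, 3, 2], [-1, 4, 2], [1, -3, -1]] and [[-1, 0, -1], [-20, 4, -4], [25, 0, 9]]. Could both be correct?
trace(A) = 3 but trace(B) = 12. The trace is a similarity invariant, so A and B are not similar.

No.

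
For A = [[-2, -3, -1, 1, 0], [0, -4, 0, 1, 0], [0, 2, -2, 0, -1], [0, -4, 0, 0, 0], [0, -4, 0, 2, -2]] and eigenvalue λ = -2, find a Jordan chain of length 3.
v_1 = [[0, 0, 1, -1, 0]]^T, v_2 = [[-2, -1, 0, -2, -2]]^T, v_3 = [[1, 0, 0, 0, 0]]^T

We seek v_1 ∈ ker((A + 2I)^3) \ ker((A + 2I)^2), then set v_{i+1} = (A + 2I) v_i.

One such chain is v_1 = [[0, 0, 1, -1, 0]]^T, v_2 = [[-2, -1, 0, -2, -2]]^T, v_3 = [[1, 0, 0, 0, 0]]^T. Check: (A + 2I) v_3 = [[0, 0, 0, 0, 0]]^T = 0.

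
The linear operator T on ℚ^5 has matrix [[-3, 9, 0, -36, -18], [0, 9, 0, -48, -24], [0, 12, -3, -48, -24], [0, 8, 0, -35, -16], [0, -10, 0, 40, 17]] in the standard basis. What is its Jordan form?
The characteristic polynomial is det(xI - A) = (x + 3)^5, so the eigenvalues are -3 (algebraic multiplicity 5).

For λ = -3: rank(A + 3I) = 1, rank((A + 3I)^2) = 0. The eigenspace has dimension 5 - 1 = 4, so there are 4 Jordan blocks; the rank sequence gives block sizes [2, 1, 1, 1].

Assembling the blocks gives the Jordan form J above.

J = [[-3, 1, 0, 0, 0], [0, -3, 0, 0, 0], [0, 0, -3, 0, 0], [0, 0, 0, -3, 0], [0, 0, 0, 0, -3]]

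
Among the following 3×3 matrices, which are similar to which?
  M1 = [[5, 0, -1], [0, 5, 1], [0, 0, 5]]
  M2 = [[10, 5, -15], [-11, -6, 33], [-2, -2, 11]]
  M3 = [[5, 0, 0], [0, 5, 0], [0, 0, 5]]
Characteristic polynomials: χ_{M1} = (x - 5)^3, χ_{M2} = (x - 5)^3, χ_{M3} = (x - 5)^3.

{M1, M2}: invariant factors x - 5, (x - 5)^2.

{M3}: invariant factors x - 5, x - 5, x - 5.

Matrices are similar if and only if their invariant-factor lists agree; the partition into similarity classes is {M1, M2}, {M3}.

2 classes: {M1, M2}, {M3}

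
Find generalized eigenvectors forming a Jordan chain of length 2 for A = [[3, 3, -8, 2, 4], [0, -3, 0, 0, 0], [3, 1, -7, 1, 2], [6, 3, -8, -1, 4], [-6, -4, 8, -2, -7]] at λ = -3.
We seek v_1 ∈ ker((A + 3I)^2) \ ker(A + 3I), then set v_{i+1} = (A + 3I) v_i.

One such chain is v_1 = [[1, 1, 0, 0, -2]]^T, v_2 = [[1, 0, 0, 1, -2]]^T. Check: (A + 3I) v_2 = [[0, 0, 0, 0, 0]]^T = 0.

v_1 = [[1, 1, 0, 0, -2]]^T, v_2 = [[1, 0, 0, 1, -2]]^T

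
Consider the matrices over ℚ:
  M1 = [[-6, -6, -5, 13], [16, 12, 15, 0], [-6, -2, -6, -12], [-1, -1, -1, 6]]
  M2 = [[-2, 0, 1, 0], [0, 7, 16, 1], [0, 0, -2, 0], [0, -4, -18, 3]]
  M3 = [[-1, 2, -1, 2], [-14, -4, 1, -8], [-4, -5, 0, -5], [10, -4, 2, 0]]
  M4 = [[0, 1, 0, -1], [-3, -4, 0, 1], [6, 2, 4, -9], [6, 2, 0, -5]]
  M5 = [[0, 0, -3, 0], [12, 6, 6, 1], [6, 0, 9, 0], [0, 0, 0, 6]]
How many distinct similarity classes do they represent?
4 classes: {M1, M2}, {M3}, {M4}, {M5}

Characteristic polynomials: χ_{M1} = (x - 5)^2(x + 2)^2, χ_{M2} = (x - 5)^2(x + 2)^2, χ_{M3} = (x - 4)(x + 3)^3, χ_{M4} = (x - 4)(x + 3)^3, χ_{M5} = (x - 6)^3(x - 3).

{M1, M2}: invariant factors (x - 5)^2(x + 2)^2.

{M3}: invariant factors (x - 4)(x + 3)^3.

{M4}: invariant factors x + 3, (x - 4)(x + 3)^2.

{M5}: invariant factors x - 6, (x - 6)^2(x - 3).

Matrices are similar if and only if their invariant-factor lists agree; the partition into similarity classes is {M1, M2}, {M3}, {M4}, {M5}.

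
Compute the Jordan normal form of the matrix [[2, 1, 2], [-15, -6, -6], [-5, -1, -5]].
The characteristic polynomial is det(xI - A) = (x + 3)^3, so the eigenvalues are -3 (algebraic multiplicity 3).

For λ = -3: rank(A + 3I) = 1, rank((A + 3I)^2) = 0. The eigenspace has dimension 3 - 1 = 2, so there are 2 Jordan blocks; the rank sequence gives block sizes [2, 1].

Assembling the blocks gives the Jordan form J above.

J = [[-3, 1, 0], [0, -3, 0], [0, 0, -3]]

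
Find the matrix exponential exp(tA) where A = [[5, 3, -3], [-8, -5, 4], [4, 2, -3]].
A has Jordan form J = [[-1, 1, 0], [0, -1, 0], [0, 0, -1]] with A = PJP^{-1}, so e^{tA} = P e^{tJ} P^{-1}.

For a Jordan block J_k(λ), e^{tJ_k(λ)} = e^{λt} · (I + tN + t^2 N^2/2! + ... + t^{k-1} N^{k-1}/(k-1)!) where N is the nilpotent superdiagonal part.

Assembling the blocks and conjugating back gives the entries of e^{tA} as shown above.

e^{tA} = [[(6*t + 1)*e^{-t}, 3*t*e^{-t}, -3*t*e^{-t}], [-8*t*e^{-t}, (1 - 4*t)*e^{-t}, 4*t*e^{-t}], [4*t*e^{-t}, 2*t*e^{-t}, (1 - 2*t)*e^{-t}]]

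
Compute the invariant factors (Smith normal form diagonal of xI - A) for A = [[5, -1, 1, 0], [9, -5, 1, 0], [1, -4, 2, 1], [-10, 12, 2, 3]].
The Jordan structure of A has elementary divisors (x + 4), (x - 3)^3. Arranging the block sizes at each eigenvalue in decreasing order and taking row products gives the invariant factors.

Invariant factors (smallest first, each dividing the next): (x - 3)^3(x + 4).

Check: the last factor (x - 3)^3(x + 4) is the minimal polynomial, and the product (x - 3)^3(x + 4) is the characteristic polynomial.

(x - 3)^3(x + 4)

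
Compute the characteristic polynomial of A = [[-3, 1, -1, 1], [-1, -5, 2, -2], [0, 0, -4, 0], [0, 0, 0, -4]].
xI - A = [[x + 3, -1, 1, -1], [1, x + 5, -2, 2], [0, 0, x + 4, 0], [0, 0, 0, x + 4]].

Expanding det(xI - A) along the first row:
det(xI - A) = + (x + 3)·det([[x + 5, -2, 2], [0, x + 4, 0], [0, 0, x + 4]]) - (-1)·det([[1, -2, 2], [0, x + 4, 0], [0, 0, x + 4]]) + (1)·det([[1, x + 5, 2], [0, 0, 0], [0, 0, x + 4]]) - (-1)·det([[1, x + 5, -2], [0, 0, x + 4], [0, 0, 0]]).

Evaluating gives χ_A(x) = x^4 + 16x^3 + 96x^2 + 256x + 256 = (x + 4)^4.

χ_A(x) = (x + 4)^4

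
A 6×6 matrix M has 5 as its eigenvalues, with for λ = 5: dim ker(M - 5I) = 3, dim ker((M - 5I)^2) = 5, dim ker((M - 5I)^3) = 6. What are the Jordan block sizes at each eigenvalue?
λ = 5: successive nullity increments [3, 2, 1] count blocks of size ≥ k; block sizes are [3, 2, 1].

Jordan blocks: (5, 3), (5, 2), (5, 1)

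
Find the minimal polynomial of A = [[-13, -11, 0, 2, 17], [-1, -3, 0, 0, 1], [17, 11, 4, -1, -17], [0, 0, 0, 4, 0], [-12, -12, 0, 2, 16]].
m_A(x) = (x - 4)^2(x + 2)^2

The characteristic polynomial factors as (x - 4)^3(x + 2)^2. The minimal polynomial is ∏(x - λ)^{k_λ} where k_λ is the size of the largest Jordan block at λ.

For λ = -2: rank(A + 2I) = 4, and the largest Jordan block has size 2 (the smallest k with rank((A + 2I)^k) = rank((A + 2I)^(k+1))).
For λ = 4: rank(A - 4I) = 3, and the largest Jordan block has size 2 (the smallest k with rank((A - 4I)^k) = rank((A - 4I)^(k+1))).

So m_A(x) = (x - 4)^2(x + 2)^2.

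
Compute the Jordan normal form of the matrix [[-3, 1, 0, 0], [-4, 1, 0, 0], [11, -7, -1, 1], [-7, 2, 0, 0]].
The characteristic polynomial is det(xI - A) = x(x + 1)^3, so the eigenvalues are -1 (algebraic multiplicity 3), 0 (algebraic multiplicity 1).

For λ = -1: rank(A + I) = 2, rank((A + I)^2) = 1. The eigenspace has dimension 4 - 2 = 2, so there are 2 Jordan blocks; the rank sequence gives block sizes [2, 1].

For λ = 0: algebraic multiplicity 1 gives one 1×1 block.

Assembling the blocks gives the Jordan form J above.

J = [[-1, 1, 0, 0], [0, -1, 0, 0], [0, 0, -1, 0], [0, 0, 0, 0]]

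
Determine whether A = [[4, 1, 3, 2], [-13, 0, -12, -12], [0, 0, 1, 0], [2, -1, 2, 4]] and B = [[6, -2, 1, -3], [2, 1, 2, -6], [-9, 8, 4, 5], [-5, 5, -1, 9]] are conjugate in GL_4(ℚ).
No.

trace(A) = 9 but trace(B) = 20. The trace is a similarity invariant, so A and B are not similar.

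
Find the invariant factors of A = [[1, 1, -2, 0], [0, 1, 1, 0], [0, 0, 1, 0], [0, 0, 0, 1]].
x - 1, (x - 1)^3

The Jordan structure of A has elementary divisors (x - 1)^3, (x - 1). Arranging the block sizes at each eigenvalue in decreasing order and taking row products gives the invariant factors.

Invariant factors (smallest first, each dividing the next): x - 1, (x - 1)^3.

Check: the last factor (x - 1)^3 is the minimal polynomial, and the product (x - 1)^4 is the characteristic polynomial.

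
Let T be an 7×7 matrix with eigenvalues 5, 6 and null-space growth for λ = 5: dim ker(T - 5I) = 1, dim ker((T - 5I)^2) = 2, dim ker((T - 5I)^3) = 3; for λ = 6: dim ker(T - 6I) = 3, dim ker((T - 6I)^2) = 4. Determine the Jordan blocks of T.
λ = 5: successive nullity increments [1, 1, 1] count blocks of size ≥ k; block sizes are [3].
λ = 6: successive nullity increments [3, 1] count blocks of size ≥ k; block sizes are [2, 1, 1].

Jordan blocks: (5, 3), (6, 2), (6, 1), (6, 1)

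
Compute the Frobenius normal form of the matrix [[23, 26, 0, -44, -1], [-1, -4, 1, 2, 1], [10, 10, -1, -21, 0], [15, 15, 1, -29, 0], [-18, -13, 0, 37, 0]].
R = [[0, 5, 0, 0, 0], [1, -3, 0, 0, 0], [0, 0, 0, 0, 25], [0, 0, 1, 0, -10], [0, 0, 0, 1, -8]]

The invariant factors of A (the non-unit diagonal entries of the Smith normal form of xI - A over ℚ[x]) are x^2 + 3x - 5, (x + 5)(x^2 + 3x - 5), each dividing the next. The characteristic polynomial is their product, (x + 5)(x^2 + 3x - 5)^2.

The rational canonical form is the block-diagonal matrix of companion matrices C(f_i):
R = [[0, 5, 0, 0, 0], [1, -3, 0, 0, 0], [0, 0, 0, 0, 25], [0, 0, 1, 0, -10], [0, 0, 0, 1, -8]].

Note the characteristic polynomial does not split into linear factors over ℚ, so A has no Jordan form over ℚ; the rational canonical form exists over any field.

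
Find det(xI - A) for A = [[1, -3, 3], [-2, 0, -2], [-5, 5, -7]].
xI - A = [[x - 1, 3, -3], [2, x, 2], [5, -5, x + 7]].

Expanding det(xI - A) along the first row:
det(xI - A) = + (x - 1)·det([[x, 2], [-5, x + 7]]) - (3)·det([[2, 2], [5, x + 7]]) + (-3)·det([[2, x], [5, -5]]).

Evaluating gives χ_A(x) = x^3 + 6x^2 + 12x + 8 = (x + 2)^3.

χ_A(x) = (x + 2)^3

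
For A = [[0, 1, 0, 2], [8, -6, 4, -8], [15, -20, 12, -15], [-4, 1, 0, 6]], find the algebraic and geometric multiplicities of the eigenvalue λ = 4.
The characteristic polynomial is (x - 4)^2(x - 2)^2, so the factor x - 4 appears with exponent 2: the algebraic multiplicity is 2.

rank(A - 4I) = 3, so the eigenspace has dimension 4 - 3 = 1: the geometric multiplicity is 1.

Since 1 < 2, A is not diagonalizable.

algebraic multiplicity 2, geometric multiplicity 1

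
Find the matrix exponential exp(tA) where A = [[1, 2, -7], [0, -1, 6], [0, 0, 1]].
A has Jordan form J = [[-1, 0, 0], [0, 1, 1], [0, 0, 1]] with A = PJP^{-1}, so e^{tA} = P e^{tJ} P^{-1}.

For a Jordan block J_k(λ), e^{tJ_k(λ)} = e^{λt} · (I + tN + t^2 N^2/2! + ... + t^{k-1} N^{k-1}/(k-1)!) where N is the nilpotent superdiagonal part.

Assembling the blocks and conjugating back gives the entries of e^{tA} as shown above.

e^{tA} = [[e^{t}, 2*sinh(t), (-(t + 3)*e^{2*t} + 3)*e^{-t}], [0, e^{-t}, 6*sinh(t)], [0, 0, e^{t}]]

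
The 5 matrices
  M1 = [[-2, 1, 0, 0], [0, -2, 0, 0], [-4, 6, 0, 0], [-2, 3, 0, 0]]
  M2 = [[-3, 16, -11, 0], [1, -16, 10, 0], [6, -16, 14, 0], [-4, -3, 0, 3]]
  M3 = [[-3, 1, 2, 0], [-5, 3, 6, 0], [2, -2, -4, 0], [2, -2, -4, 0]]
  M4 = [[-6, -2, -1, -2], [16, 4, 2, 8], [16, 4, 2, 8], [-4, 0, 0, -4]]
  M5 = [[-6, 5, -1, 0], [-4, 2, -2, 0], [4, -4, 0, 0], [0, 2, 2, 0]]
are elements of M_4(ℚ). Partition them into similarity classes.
2 classes: {M1, M3, M4, M5}, {M2}

Characteristic polynomials: χ_{M1} = x^2(x + 2)^2, χ_{M2} = (x - 3)^2(x + 4)^2, χ_{M3} = x^2(x + 2)^2, χ_{M4} = x^2(x + 2)^2, χ_{M5} = x^2(x + 2)^2.

{M1, M3, M4, M5}: invariant factors x, x(x + 2)^2.

{M2}: invariant factors (x - 3)^2(x + 4)^2.

Matrices are similar if and only if their invariant-factor lists agree; the partition into similarity classes is {M1, M3, M4, M5}, {M2}.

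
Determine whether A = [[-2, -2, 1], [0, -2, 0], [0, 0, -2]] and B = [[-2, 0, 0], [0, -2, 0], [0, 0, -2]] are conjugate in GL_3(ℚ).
Both have characteristic polynomial (x + 2)^3, but the minimal polynomial of A is (x + 2)^2 while the minimal polynomial of B is x + 2. The minimal polynomial is a similarity invariant, so A and B are not similar.

No.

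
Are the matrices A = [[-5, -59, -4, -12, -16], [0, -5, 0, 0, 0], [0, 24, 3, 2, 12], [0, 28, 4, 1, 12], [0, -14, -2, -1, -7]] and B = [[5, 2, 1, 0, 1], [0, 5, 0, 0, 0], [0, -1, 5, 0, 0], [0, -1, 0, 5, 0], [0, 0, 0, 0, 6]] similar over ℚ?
trace(A) = -13 but trace(B) = 26. The trace is a similarity invariant, so A and B are not similar.

No.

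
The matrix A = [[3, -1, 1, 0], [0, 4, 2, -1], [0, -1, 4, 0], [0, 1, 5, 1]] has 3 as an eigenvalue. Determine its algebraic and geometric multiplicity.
The characteristic polynomial is (x - 3)^4, so the factor x - 3 appears with exponent 4: the algebraic multiplicity is 4.

rank(A - 3I) = 2, so the eigenspace has dimension 4 - 2 = 2: the geometric multiplicity is 2.

Since 2 < 4, A is not diagonalizable.

algebraic multiplicity 4, geometric multiplicity 2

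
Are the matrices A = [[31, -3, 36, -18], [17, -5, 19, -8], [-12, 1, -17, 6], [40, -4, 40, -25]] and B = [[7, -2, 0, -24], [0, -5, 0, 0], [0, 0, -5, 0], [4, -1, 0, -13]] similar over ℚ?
Both have characteristic polynomial (x + 1)(x + 5)^3, but the minimal polynomial of A is (x + 1)(x + 5)^3 while the minimal polynomial of B is (x + 1)(x + 5)^2. The minimal polynomial is a similarity invariant, so A and B are not similar.

No.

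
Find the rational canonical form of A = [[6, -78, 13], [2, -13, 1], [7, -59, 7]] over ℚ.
The invariant factors of A (the non-unit diagonal entries of the Smith normal form of xI - A over ℚ[x]) are x^3 - 3x - 3, each dividing the next. The characteristic polynomial is their product, x^3 - 3x - 3.

The rational canonical form is the block-diagonal matrix of companion matrices C(f_i):
R = [[0, 0, 3], [1, 0, 3], [0, 1, 0]].

Note the characteristic polynomial does not split into linear factors over ℚ, so A has no Jordan form over ℚ; the rational canonical form exists over any field.

R = [[0, 0, 3], [1, 0, 3], [0, 1, 0]]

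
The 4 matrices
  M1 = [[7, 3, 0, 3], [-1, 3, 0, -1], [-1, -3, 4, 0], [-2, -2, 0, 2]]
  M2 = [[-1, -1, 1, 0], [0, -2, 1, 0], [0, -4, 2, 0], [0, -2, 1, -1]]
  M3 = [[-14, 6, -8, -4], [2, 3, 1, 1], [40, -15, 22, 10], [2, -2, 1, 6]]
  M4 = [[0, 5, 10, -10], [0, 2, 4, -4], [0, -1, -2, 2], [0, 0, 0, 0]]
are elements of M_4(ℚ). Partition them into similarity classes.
4 classes: {M1}, {M2}, {M3}, {M4}

Characteristic polynomials: χ_{M1} = (x - 4)^4, χ_{M2} = x^2(x + 1)^2, χ_{M3} = (x - 5)^3(x - 2), χ_{M4} = x^4.

{M1}: invariant factors (x - 4)^2, (x - 4)^2.

{M2}: invariant factors x + 1, x^2(x + 1).

{M3}: invariant factors (x - 5)^3(x - 2).

{M4}: invariant factors x, x, x^2.

Matrices are similar if and only if their invariant-factor lists agree; the partition into similarity classes is {M1}, {M2}, {M3}, {M4}.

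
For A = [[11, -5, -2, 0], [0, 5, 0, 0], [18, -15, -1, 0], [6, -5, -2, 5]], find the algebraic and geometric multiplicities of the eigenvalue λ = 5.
algebraic multiplicity 4, geometric multiplicity 3

The characteristic polynomial is (x - 5)^4, so the factor x - 5 appears with exponent 4: the algebraic multiplicity is 4.

rank(A - 5I) = 1, so the eigenspace has dimension 4 - 1 = 3: the geometric multiplicity is 3.

Since 3 < 4, A is not diagonalizable.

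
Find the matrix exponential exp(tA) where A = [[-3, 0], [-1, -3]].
e^{tA} = [[e^{-3*t}, 0], [-t*e^{-3*t}, e^{-3*t}]]

A has Jordan form J = [[-3, 1], [0, -3]] with A = PJP^{-1}, so e^{tA} = P e^{tJ} P^{-1}.

For a Jordan block J_k(λ), e^{tJ_k(λ)} = e^{λt} · (I + tN + t^2 N^2/2! + ... + t^{k-1} N^{k-1}/(k-1)!) where N is the nilpotent superdiagonal part.

Assembling the blocks and conjugating back gives the entries of e^{tA} as shown above.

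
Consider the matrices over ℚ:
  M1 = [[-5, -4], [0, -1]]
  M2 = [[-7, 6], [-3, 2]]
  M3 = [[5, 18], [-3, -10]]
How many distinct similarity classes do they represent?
Characteristic polynomials: χ_{M1} = (x + 1)(x + 5), χ_{M2} = (x + 1)(x + 4), χ_{M3} = (x + 1)(x + 4).

{M1}: invariant factors (x + 1)(x + 5).

{M2, M3}: invariant factors (x + 1)(x + 4).

Matrices are similar if and only if their invariant-factor lists agree; the partition into similarity classes is {M1}, {M2, M3}.

2 classes: {M1}, {M2, M3}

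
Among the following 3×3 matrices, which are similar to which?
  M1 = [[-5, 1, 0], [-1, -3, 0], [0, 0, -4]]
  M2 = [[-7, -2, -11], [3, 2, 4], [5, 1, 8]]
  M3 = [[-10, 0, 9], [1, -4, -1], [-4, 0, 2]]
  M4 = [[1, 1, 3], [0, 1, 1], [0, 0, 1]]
3 classes: {M1}, {M2, M4}, {M3}

Characteristic polynomials: χ_{M1} = (x + 4)^3, χ_{M2} = (x - 1)^3, χ_{M3} = (x + 4)^3, χ_{M4} = (x - 1)^3.

{M1}: invariant factors x + 4, (x + 4)^2.

{M2, M4}: invariant factors (x - 1)^3.

{M3}: invariant factors (x + 4)^3.

Matrices are similar if and only if their invariant-factor lists agree; the partition into similarity classes is {M1}, {M2, M4}, {M3}.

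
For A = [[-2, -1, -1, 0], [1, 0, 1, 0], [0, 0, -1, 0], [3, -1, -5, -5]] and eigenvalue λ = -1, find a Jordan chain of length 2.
v_1 = [[0, 0, 1, -1]]^T, v_2 = [[-1, 1, 0, -1]]^T

We seek v_1 ∈ ker((A + I)^2) \ ker(A + I), then set v_{i+1} = (A + I) v_i.

One such chain is v_1 = [[0, 0, 1, -1]]^T, v_2 = [[-1, 1, 0, -1]]^T. Check: (A + I) v_2 = [[0, 0, 0, 0]]^T = 0.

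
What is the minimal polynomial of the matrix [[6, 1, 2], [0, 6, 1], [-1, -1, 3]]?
m_A(x) = (x - 5)^3

The characteristic polynomial factors as (x - 5)^3. The minimal polynomial is ∏(x - λ)^{k_λ} where k_λ is the size of the largest Jordan block at λ.

For λ = 5: rank(A - 5I) = 2, and the largest Jordan block has size 3 (the smallest k with rank((A - 5I)^k) = rank((A - 5I)^(k+1))).

So m_A(x) = (x - 5)^3.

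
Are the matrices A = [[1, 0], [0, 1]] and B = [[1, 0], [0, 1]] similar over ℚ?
Yes.

Two matrices over a field are similar if and only if they have the same invariant factors.

Both A and B have characteristic polynomial (x - 1)^2 and minimal polynomial x - 1. Computing further, both have invariant factors x - 1, x - 1. Hence A and B are similar.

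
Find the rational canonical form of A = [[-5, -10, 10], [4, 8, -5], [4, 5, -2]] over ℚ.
The invariant factors of A (the non-unit diagonal entries of the Smith normal form of xI - A over ℚ[x]) are x - 3, (x - 3)(x + 5), each dividing the next. The characteristic polynomial is their product, (x - 3)^2(x + 5).

The rational canonical form is the block-diagonal matrix of companion matrices C(f_i):
R = [[3, 0, 0], [0, 0, 15], [0, 1, -2]].

R = [[3, 0, 0], [0, 0, 15], [0, 1, -2]]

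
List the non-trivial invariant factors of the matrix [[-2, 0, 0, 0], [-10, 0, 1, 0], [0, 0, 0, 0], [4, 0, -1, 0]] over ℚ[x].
The Jordan structure of A has elementary divisors (x + 2), x^2, x. Arranging the block sizes at each eigenvalue in decreasing order and taking row products gives the invariant factors.

Invariant factors (smallest first, each dividing the next): x, x^2(x + 2).

Check: the last factor x^2(x + 2) is the minimal polynomial, and the product x^3(x + 2) is the characteristic polynomial.

x, x^2(x + 2)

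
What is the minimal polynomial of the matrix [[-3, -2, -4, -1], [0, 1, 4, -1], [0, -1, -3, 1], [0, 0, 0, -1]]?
The characteristic polynomial factors as (x + 1)^3(x + 3). The minimal polynomial is ∏(x - λ)^{k_λ} where k_λ is the size of the largest Jordan block at λ.

For λ = -3: rank(A + 3I) = 3, and the largest Jordan block has size 1 (the smallest k with rank((A + 3I)^k) = rank((A + 3I)^(k+1))).
For λ = -1: rank(A + I) = 3, and the largest Jordan block has size 3 (the smallest k with rank((A + I)^k) = rank((A + I)^(k+1))).

So m_A(x) = (x + 1)^3(x + 3).

m_A(x) = (x + 1)^3(x + 3)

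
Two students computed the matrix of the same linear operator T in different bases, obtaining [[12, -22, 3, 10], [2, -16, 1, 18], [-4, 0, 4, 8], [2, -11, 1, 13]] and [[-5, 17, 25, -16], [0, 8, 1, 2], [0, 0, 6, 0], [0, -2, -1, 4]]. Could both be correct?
Yes.

Two matrices over a field are similar if and only if they have the same invariant factors.

Both A and B have characteristic polynomial (x - 6)^3(x + 5) and minimal polynomial (x - 6)^2(x + 5). Computing further, both have invariant factors x - 6, (x - 6)^2(x + 5). Hence A and B are similar.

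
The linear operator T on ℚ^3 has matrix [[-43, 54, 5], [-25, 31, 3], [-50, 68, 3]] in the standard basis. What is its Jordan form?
The characteristic polynomial is det(xI - A) = (x + 3)^3, so the eigenvalues are -3 (algebraic multiplicity 3).

For λ = -3: rank(A + 3I) = 2, rank((A + 3I)^2) = 1, rank((A + 3I)^3) = 0. The eigenspace has dimension 3 - 2 = 1, so there is 1 Jordan block; the rank sequence gives block sizes [3].

Assembling the blocks gives the Jordan form J above.

J = [[-3, 1, 0], [0, -3, 1], [0, 0, -3]]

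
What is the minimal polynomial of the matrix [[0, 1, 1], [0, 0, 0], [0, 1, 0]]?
m_A(x) = x^3

The characteristic polynomial factors as x^3. The minimal polynomial is ∏(x - λ)^{k_λ} where k_λ is the size of the largest Jordan block at λ.

For λ = 0: rank(A) = 2, and the largest Jordan block has size 3 (the smallest k with rank(A^k) = rank(A^(k+1))).

So m_A(x) = x^3.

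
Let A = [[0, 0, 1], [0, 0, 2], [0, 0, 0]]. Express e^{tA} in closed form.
A has Jordan form J = [[0, 1, 0], [0, 0, 0], [0, 0, 0]] with A = PJP^{-1}, so e^{tA} = P e^{tJ} P^{-1}.

For a Jordan block J_k(λ), e^{tJ_k(λ)} = e^{λt} · (I + tN + t^2 N^2/2! + ... + t^{k-1} N^{k-1}/(k-1)!) where N is the nilpotent superdiagonal part.

Assembling the blocks and conjugating back gives the entries of e^{tA} as shown above.

e^{tA} = [[1, 0, t], [0, 1, 2*t], [0, 0, 1]]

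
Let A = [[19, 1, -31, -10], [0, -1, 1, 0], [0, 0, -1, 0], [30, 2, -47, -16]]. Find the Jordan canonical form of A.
The characteristic polynomial is det(xI - A) = (x - 4)(x + 1)^3, so the eigenvalues are -1 (algebraic multiplicity 3), 4 (algebraic multiplicity 1).

For λ = -1: rank(A + I) = 3, rank((A + I)^2) = 2, rank((A + I)^3) = 1. The eigenspace has dimension 4 - 3 = 1, so there is 1 Jordan block; the rank sequence gives block sizes [3].

For λ = 4: algebraic multiplicity 1 gives one 1×1 block.

Assembling the blocks gives the Jordan form J above.

J = [[-1, 1, 0, 0], [0, -1, 1, 0], [0, 0, -1, 0], [0, 0, 0, 4]]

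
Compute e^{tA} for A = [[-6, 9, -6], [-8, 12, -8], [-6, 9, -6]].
A has Jordan form J = [[0, 1, 0], [0, 0, 0], [0, 0, 0]] with A = PJP^{-1}, so e^{tA} = P e^{tJ} P^{-1}.

For a Jordan block J_k(λ), e^{tJ_k(λ)} = e^{λt} · (I + tN + t^2 N^2/2! + ... + t^{k-1} N^{k-1}/(k-1)!) where N is the nilpotent superdiagonal part.

Assembling the blocks and conjugating back gives the entries of e^{tA} as shown above.

e^{tA} = [[1 - 6*t, 9*t, -6*t], [-8*t, 12*t + 1, -8*t], [-6*t, 9*t, 1 - 6*t]]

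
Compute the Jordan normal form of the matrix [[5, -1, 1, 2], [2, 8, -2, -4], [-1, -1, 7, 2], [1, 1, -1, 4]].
J = [[6, 1, 0, 0], [0, 6, 0, 0], [0, 0, 6, 0], [0, 0, 0, 6]]

The characteristic polynomial is det(xI - A) = (x - 6)^4, so the eigenvalues are 6 (algebraic multiplicity 4).

For λ = 6: rank(A - 6I) = 1, rank((A - 6I)^2) = 0. The eigenspace has dimension 4 - 1 = 3, so there are 3 Jordan blocks; the rank sequence gives block sizes [2, 1, 1].

Assembling the blocks gives the Jordan form J above.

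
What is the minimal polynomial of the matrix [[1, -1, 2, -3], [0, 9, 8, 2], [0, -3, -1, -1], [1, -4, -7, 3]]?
The characteristic polynomial factors as (x - 3)^4. The minimal polynomial is ∏(x - λ)^{k_λ} where k_λ is the size of the largest Jordan block at λ.

For λ = 3: rank(A - 3I) = 2, and the largest Jordan block has size 3 (the smallest k with rank((A - 3I)^k) = rank((A - 3I)^(k+1))).

So m_A(x) = (x - 3)^3.

m_A(x) = (x - 3)^3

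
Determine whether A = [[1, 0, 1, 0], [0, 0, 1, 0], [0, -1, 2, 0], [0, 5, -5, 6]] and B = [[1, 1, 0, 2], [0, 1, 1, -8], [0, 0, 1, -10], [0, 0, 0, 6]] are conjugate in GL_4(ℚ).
Two matrices over a field are similar if and only if they have the same invariant factors.

Both A and B have characteristic polynomial (x - 6)(x - 1)^3 and minimal polynomial (x - 6)(x - 1)^3. Computing further, both have invariant factors (x - 6)(x - 1)^3. Hence A and B are similar.

Yes.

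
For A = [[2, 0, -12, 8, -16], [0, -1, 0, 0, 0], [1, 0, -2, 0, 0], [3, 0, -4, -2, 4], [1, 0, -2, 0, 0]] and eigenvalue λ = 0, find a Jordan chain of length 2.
We seek v_1 ∈ ker(A^2) \ ker(A), then set v_{i+1} = A v_i.

One such chain is v_1 = [[1, 0, 0, 0, 0]]^T, v_2 = [[2, 0, 1, 3, 1]]^T. Check: A v_2 = [[0, 0, 0, 0, 0]]^T = 0.

v_1 = [[1, 0, 0, 0, 0]]^T, v_2 = [[2, 0, 1, 3, 1]]^T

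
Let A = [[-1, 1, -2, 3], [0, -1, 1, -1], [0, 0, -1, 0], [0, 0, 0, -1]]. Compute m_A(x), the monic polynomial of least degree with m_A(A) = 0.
m_A(x) = (x + 1)^3

The characteristic polynomial factors as (x + 1)^4. The minimal polynomial is ∏(x - λ)^{k_λ} where k_λ is the size of the largest Jordan block at λ.

For λ = -1: rank(A + I) = 2, and the largest Jordan block has size 3 (the smallest k with rank((A + I)^k) = rank((A + I)^(k+1))).

So m_A(x) = (x + 1)^3.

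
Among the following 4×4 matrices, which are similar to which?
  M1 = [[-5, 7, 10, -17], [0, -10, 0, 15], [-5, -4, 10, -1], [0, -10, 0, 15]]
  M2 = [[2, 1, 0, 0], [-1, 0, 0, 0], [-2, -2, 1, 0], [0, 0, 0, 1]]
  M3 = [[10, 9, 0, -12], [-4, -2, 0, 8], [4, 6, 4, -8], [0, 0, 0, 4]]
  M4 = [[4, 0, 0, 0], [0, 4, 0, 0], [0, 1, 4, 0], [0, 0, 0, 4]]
Characteristic polynomials: χ_{M1} = x^2(x - 5)^2, χ_{M2} = (x - 1)^4, χ_{M3} = (x - 4)^4, χ_{M4} = (x - 4)^4.

{M1}: invariant factors x - 5, x^2(x - 5).

{M2}: invariant factors x - 1, x - 1, (x - 1)^2.

{M3, M4}: invariant factors x - 4, x - 4, (x - 4)^2.

Matrices are similar if and only if their invariant-factor lists agree; the partition into similarity classes is {M1}, {M2}, {M3, M4}.

3 classes: {M1}, {M2}, {M3, M4}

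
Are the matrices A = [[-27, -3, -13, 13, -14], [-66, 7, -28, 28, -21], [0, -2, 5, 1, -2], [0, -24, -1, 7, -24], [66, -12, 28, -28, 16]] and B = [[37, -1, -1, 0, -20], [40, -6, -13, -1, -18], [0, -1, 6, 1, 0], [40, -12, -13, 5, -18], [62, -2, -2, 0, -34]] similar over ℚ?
Yes.

Two matrices over a field are similar if and only if they have the same invariant factors.

Both A and B have characteristic polynomial (x - 6)^3(x + 5)^2 and minimal polynomial (x - 6)^2(x + 5)^2. Computing further, both have invariant factors x - 6, (x - 6)^2(x + 5)^2. Hence A and B are similar.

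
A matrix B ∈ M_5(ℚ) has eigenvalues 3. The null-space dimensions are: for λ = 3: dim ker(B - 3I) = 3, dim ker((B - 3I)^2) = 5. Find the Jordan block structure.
Jordan blocks: (3, 2), (3, 2), (3, 1)

λ = 3: successive nullity increments [3, 2] count blocks of size ≥ k; block sizes are [2, 2, 1].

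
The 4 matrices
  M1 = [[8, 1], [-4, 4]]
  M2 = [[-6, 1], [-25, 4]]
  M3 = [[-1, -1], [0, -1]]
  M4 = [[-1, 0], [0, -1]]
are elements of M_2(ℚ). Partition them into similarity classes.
3 classes: {M1}, {M2, M3}, {M4}

Characteristic polynomials: χ_{M1} = (x - 6)^2, χ_{M2} = (x + 1)^2, χ_{M3} = (x + 1)^2, χ_{M4} = (x + 1)^2.

{M1}: invariant factors (x - 6)^2.

{M2, M3}: invariant factors (x + 1)^2.

{M4}: invariant factors x + 1, x + 1.

Matrices are similar if and only if their invariant-factor lists agree; the partition into similarity classes is {M1}, {M2, M3}, {M4}.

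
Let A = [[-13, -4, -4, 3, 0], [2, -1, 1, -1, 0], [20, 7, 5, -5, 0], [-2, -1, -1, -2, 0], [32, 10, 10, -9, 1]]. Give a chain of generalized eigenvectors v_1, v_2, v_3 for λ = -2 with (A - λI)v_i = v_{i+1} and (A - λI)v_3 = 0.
We seek v_1 ∈ ker((A + 2I)^3) \ ker((A + 2I)^2), then set v_{i+1} = (A + 2I) v_i.

One such chain is v_1 = [[0, 0, 1, 1, 0]]^T, v_2 = [[-1, 0, 2, -1, 1]]^T, v_3 = [[0, 1, -1, 0, 0]]^T. Check: (A + 2I) v_3 = [[0, 0, 0, 0, 0]]^T = 0.

v_1 = [[0, 0, 1, 1, 0]]^T, v_2 = [[-1, 0, 2, -1, 1]]^T, v_3 = [[0, 1, -1, 0, 0]]^T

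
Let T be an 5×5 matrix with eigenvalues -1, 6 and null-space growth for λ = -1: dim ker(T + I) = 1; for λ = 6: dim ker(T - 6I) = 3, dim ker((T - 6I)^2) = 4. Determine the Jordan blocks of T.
λ = -1: successive nullity increments [1] count blocks of size ≥ k; block sizes are [1].
λ = 6: successive nullity increments [3, 1] count blocks of size ≥ k; block sizes are [2, 1, 1].

Jordan blocks: (-1, 1), (6, 2), (6, 1), (6, 1)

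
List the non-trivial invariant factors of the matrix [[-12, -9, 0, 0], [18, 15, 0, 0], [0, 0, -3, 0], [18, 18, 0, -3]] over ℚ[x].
x + 3, x + 3, (x - 6)(x + 3)

The Jordan structure of A has elementary divisors (x + 3), (x + 3), (x + 3), (x - 6). Arranging the block sizes at each eigenvalue in decreasing order and taking row products gives the invariant factors.

Invariant factors (smallest first, each dividing the next): x + 3, x + 3, (x - 6)(x + 3).

Check: the last factor (x - 6)(x + 3) is the minimal polynomial, and the product (x - 6)(x + 3)^3 is the characteristic polynomial.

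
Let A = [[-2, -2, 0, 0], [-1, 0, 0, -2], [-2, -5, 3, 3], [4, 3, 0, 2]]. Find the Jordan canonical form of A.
J = [[0, 1, 0, 0], [0, 0, 1, 0], [0, 0, 0, 0], [0, 0, 0, 3]]

The characteristic polynomial is det(xI - A) = x^3(x - 3), so the eigenvalues are 0 (algebraic multiplicity 3), 3 (algebraic multiplicity 1).

For λ = 0: rank(A) = 3, rank(A^2) = 2, rank(A^3) = 1. The eigenspace has dimension 4 - 3 = 1, so there is 1 Jordan block; the rank sequence gives block sizes [3].

For λ = 3: algebraic multiplicity 1 gives one 1×1 block.

Assembling the blocks gives the Jordan form J above.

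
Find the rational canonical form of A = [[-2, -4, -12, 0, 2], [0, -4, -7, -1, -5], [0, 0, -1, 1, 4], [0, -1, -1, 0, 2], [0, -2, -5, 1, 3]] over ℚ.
R = [[-2, 0, 0, 0, 0], [0, 0, 0, 0, 2], [0, 1, 0, 0, 7], [0, 0, 1, 0, 3], [0, 0, 0, 1, -2]]

The invariant factors of A (the non-unit diagonal entries of the Smith normal form of xI - A over ℚ[x]) are x + 2, (x + 2)(x^3 - 3x - 1), each dividing the next. The characteristic polynomial is their product, (x + 2)^2(x^3 - 3x - 1).

The rational canonical form is the block-diagonal matrix of companion matrices C(f_i):
R = [[-2, 0, 0, 0, 0], [0, 0, 0, 0, 2], [0, 1, 0, 0, 7], [0, 0, 1, 0, 3], [0, 0, 0, 1, -2]].

Note the characteristic polynomial does not split into linear factors over ℚ, so A has no Jordan form over ℚ; the rational canonical form exists over any field.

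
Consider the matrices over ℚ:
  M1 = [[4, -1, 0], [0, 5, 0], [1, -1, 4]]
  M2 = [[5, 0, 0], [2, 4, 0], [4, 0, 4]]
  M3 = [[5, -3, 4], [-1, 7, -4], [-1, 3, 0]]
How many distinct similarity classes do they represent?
3 classes: {M1}, {M2}, {M3}

Characteristic polynomials: χ_{M1} = (x - 5)(x - 4)^2, χ_{M2} = (x - 5)(x - 4)^2, χ_{M3} = (x - 4)^3.

{M1}: invariant factors (x - 5)(x - 4)^2.

{M2}: invariant factors x - 4, (x - 5)(x - 4).

{M3}: invariant factors x - 4, (x - 4)^2.

Matrices are similar if and only if their invariant-factor lists agree; the partition into similarity classes is {M1}, {M2}, {M3}.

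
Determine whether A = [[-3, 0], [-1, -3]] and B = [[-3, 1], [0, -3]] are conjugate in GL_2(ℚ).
Yes.

Two matrices over a field are similar if and only if they have the same invariant factors.

Both A and B have characteristic polynomial (x + 3)^2 and minimal polynomial (x + 3)^2. Computing further, both have invariant factors (x + 3)^2. Hence A and B are similar.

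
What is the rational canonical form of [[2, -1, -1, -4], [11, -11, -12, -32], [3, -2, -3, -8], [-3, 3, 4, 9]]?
R = [[0, 0, 0, 6], [1, 0, 0, -7], [0, 1, 0, -3], [0, 0, 1, -3]]

The invariant factors of A (the non-unit diagonal entries of the Smith normal form of xI - A over ℚ[x]) are (x + 3)(x^3 + 3x - 2), each dividing the next. The characteristic polynomial is their product, (x + 3)(x^3 + 3x - 2).

The rational canonical form is the block-diagonal matrix of companion matrices C(f_i):
R = [[0, 0, 0, 6], [1, 0, 0, -7], [0, 1, 0, -3], [0, 0, 1, -3]].

Note the characteristic polynomial does not split into linear factors over ℚ, so A has no Jordan form over ℚ; the rational canonical form exists over any field.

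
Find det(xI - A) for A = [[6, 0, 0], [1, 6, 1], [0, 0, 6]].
xI - A = [[x - 6, 0, 0], [-1, x - 6, -1], [0, 0, x - 6]].

Expanding det(xI - A) along the first row:
det(xI - A) = + (x - 6)·det([[x - 6, -1], [0, x - 6]]) - (0)·det([[-1, -1], [0, x - 6]]) + (0)·det([[-1, x - 6], [0, 0]]).

Evaluating gives χ_A(x) = x^3 - 18x^2 + 108x - 216 = (x - 6)^3.

χ_A(x) = (x - 6)^3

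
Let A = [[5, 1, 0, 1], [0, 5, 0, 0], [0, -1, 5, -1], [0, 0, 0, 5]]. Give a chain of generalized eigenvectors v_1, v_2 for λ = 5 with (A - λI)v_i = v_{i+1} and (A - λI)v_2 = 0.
We seek v_1 ∈ ker((A - 5I)^2) \ ker(A - 5I), then set v_{i+1} = (A - 5I) v_i.

One such chain is v_1 = [[-4, 3, 4, -2]]^T, v_2 = [[1, 0, -1, 0]]^T. Check: (A - 5I) v_2 = [[0, 0, 0, 0]]^T = 0.

v_1 = [[-4, 3, 4, -2]]^T, v_2 = [[1, 0, -1, 0]]^T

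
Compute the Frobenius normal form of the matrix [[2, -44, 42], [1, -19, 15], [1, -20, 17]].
R = [[0, 0, 0], [1, 0, 25], [0, 1, 0]]

The invariant factors of A (the non-unit diagonal entries of the Smith normal form of xI - A over ℚ[x]) are x(x - 5)(x + 5), each dividing the next. The characteristic polynomial is their product, x(x - 5)(x + 5).

The rational canonical form is the block-diagonal matrix of companion matrices C(f_i):
R = [[0, 0, 0], [1, 0, 25], [0, 1, 0]].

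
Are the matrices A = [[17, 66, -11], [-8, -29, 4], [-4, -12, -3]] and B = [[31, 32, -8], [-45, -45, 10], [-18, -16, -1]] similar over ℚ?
Two matrices over a field are similar if and only if they have the same invariant factors.

Both A and B have characteristic polynomial (x + 5)^3 and minimal polynomial (x + 5)^2. Computing further, both have invariant factors x + 5, (x + 5)^2. Hence A and B are similar.

Yes.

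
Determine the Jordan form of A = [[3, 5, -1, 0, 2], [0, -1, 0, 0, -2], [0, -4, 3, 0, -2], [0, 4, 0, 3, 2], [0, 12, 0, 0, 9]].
J = [[3, 1, 0, 0, 0], [0, 3, 0, 0, 0], [0, 0, 3, 0, 0], [0, 0, 0, 3, 0], [0, 0, 0, 0, 5]]

The characteristic polynomial is det(xI - A) = (x - 5)(x - 3)^4, so the eigenvalues are 3 (algebraic multiplicity 4), 5 (algebraic multiplicity 1).

For λ = 3: rank(A - 3I) = 2, rank((A - 3I)^2) = 1. The eigenspace has dimension 5 - 2 = 3, so there are 3 Jordan blocks; the rank sequence gives block sizes [2, 1, 1].

For λ = 5: algebraic multiplicity 1 gives one 1×1 block.

Assembling the blocks gives the Jordan form J above.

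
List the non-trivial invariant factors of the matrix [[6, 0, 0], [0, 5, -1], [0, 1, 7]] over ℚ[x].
x - 6, (x - 6)^2

The Jordan structure of A has elementary divisors (x - 6)^2, (x - 6). Arranging the block sizes at each eigenvalue in decreasing order and taking row products gives the invariant factors.

Invariant factors (smallest first, each dividing the next): x - 6, (x - 6)^2.

Check: the last factor (x - 6)^2 is the minimal polynomial, and the product (x - 6)^3 is the characteristic polynomial.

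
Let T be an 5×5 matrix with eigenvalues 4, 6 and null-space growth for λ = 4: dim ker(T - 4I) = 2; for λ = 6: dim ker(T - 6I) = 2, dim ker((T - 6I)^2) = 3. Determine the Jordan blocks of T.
λ = 4: successive nullity increments [2] count blocks of size ≥ k; block sizes are [1, 1].
λ = 6: successive nullity increments [2, 1] count blocks of size ≥ k; block sizes are [2, 1].

Jordan blocks: (4, 1), (4, 1), (6, 2), (6, 1)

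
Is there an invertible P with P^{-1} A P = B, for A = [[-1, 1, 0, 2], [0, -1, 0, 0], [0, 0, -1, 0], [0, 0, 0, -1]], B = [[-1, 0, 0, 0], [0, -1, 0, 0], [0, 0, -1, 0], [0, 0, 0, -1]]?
No.

Both have characteristic polynomial (x + 1)^4, but the minimal polynomial of A is (x + 1)^2 while the minimal polynomial of B is x + 1. The minimal polynomial is a similarity invariant, so A and B are not similar.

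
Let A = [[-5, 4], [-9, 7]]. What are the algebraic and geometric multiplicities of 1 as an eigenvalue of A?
The characteristic polynomial is (x - 1)^2, so the factor x - 1 appears with exponent 2: the algebraic multiplicity is 2.

rank(A - I) = 1, so the eigenspace has dimension 2 - 1 = 1: the geometric multiplicity is 1.

Since 1 < 2, A is not diagonalizable.

algebraic multiplicity 2, geometric multiplicity 1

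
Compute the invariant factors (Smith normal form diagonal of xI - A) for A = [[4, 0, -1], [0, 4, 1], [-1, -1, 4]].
(x - 4)^3

The Jordan structure of A has elementary divisors (x - 4)^3. Arranging the block sizes at each eigenvalue in decreasing order and taking row products gives the invariant factors.

Invariant factors (smallest first, each dividing the next): (x - 4)^3.

Check: the last factor (x - 4)^3 is the minimal polynomial, and the product (x - 4)^3 is the characteristic polynomial.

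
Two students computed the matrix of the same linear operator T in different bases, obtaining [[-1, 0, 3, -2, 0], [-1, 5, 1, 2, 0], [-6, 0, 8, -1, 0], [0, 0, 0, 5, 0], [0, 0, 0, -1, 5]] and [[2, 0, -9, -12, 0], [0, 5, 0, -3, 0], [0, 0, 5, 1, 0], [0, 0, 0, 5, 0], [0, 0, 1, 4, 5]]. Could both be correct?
Two matrices over a field are similar if and only if they have the same invariant factors.

Both A and B have characteristic polynomial (x - 5)^4(x - 2) and minimal polynomial (x - 5)^3(x - 2). Computing further, both have invariant factors x - 5, (x - 5)^3(x - 2). Hence A and B are similar.

Yes.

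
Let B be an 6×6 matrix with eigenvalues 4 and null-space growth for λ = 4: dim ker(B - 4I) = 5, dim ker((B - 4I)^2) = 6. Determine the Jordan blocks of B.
λ = 4: successive nullity increments [5, 1] count blocks of size ≥ k; block sizes are [2, 1, 1, 1, 1].

Jordan blocks: (4, 2), (4, 1), (4, 1), (4, 1), (4, 1)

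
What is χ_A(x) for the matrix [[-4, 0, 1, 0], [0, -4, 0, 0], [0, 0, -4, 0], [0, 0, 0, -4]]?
χ_A(x) = (x + 4)^4

xI - A = [[x + 4, 0, -1, 0], [0, x + 4, 0, 0], [0, 0, x + 4, 0], [0, 0, 0, x + 4]].

Expanding det(xI - A) along the first row:
det(xI - A) = + (x + 4)·det([[x + 4, 0, 0], [0, x + 4, 0], [0, 0, x + 4]]) - (0)·det([[0, 0, 0], [0, x + 4, 0], [0, 0, x + 4]]) + (-1)·det([[0, x + 4, 0], [0, 0, 0], [0, 0, x + 4]]) - (0)·det([[0, x + 4, 0], [0, 0, x + 4], [0, 0, 0]]).

Evaluating gives χ_A(x) = x^4 + 16x^3 + 96x^2 + 256x + 256 = (x + 4)^4.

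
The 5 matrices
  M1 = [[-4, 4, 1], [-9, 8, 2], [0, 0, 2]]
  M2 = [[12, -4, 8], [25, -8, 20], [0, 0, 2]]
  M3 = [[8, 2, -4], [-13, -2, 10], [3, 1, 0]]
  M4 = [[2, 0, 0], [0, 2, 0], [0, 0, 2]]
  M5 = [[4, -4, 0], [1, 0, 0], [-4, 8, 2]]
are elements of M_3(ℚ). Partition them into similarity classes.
Characteristic polynomials: χ_{M1} = (x - 2)^3, χ_{M2} = (x - 2)^3, χ_{M3} = (x - 2)^3, χ_{M4} = (x - 2)^3, χ_{M5} = (x - 2)^3.

{M1, M3}: invariant factors (x - 2)^3.

{M2, M5}: invariant factors x - 2, (x - 2)^2.

{M4}: invariant factors x - 2, x - 2, x - 2.

Matrices are similar if and only if their invariant-factor lists agree; the partition into similarity classes is {M1, M3}, {M2, M5}, {M4}.

3 classes: {M1, M3}, {M2, M5}, {M4}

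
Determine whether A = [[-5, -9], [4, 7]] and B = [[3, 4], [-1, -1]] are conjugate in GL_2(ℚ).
Yes.

Two matrices over a field are similar if and only if they have the same invariant factors.

Both A and B have characteristic polynomial (x - 1)^2 and minimal polynomial (x - 1)^2. Computing further, both have invariant factors (x - 1)^2. Hence A and B are similar.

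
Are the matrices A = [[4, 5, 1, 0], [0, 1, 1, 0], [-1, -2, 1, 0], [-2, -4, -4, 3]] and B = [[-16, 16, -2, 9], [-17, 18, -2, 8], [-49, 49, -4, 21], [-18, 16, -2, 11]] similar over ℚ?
Yes.

Two matrices over a field are similar if and only if they have the same invariant factors.

Both A and B have characteristic polynomial (x - 3)(x - 2)^3 and minimal polynomial (x - 3)(x - 2)^3. Computing further, both have invariant factors (x - 3)(x - 2)^3. Hence A and B are similar.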